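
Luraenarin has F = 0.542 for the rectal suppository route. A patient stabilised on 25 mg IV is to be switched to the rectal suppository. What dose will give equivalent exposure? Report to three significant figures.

D_rectal = 46.1 mg

For equal systemic exposure: F × D_ev = D_iv
D_ev = D_iv / F = 25 / 0.542 = 46.1255 mg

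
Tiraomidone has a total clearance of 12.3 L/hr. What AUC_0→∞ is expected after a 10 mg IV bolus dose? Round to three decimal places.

AUC = 0.813 mg/L·hr

AUC_0→∞ = Dose_iv / CL
        = 10 / 12.3 = 0.813008 mg/L·hr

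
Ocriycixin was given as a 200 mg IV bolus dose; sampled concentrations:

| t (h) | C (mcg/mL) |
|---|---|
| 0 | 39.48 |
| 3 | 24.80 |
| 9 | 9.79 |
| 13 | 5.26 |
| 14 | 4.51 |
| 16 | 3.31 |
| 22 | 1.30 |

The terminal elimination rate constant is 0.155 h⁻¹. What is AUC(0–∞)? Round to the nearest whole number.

AUC = 265 mcg/mL·h

Trapezoidal AUC_0→22:
  [0→3]: (39.48+24.80)/2 × 3 = 96.42
  [3→9]: (24.80+9.79)/2 × 6 = 103.77
  [9→13]: (9.79+5.26)/2 × 4 = 30.1
  [13→14]: (5.26+4.51)/2 × 1 = 4.885
  [14→16]: (4.51+3.31)/2 × 2 = 7.82
  [16→22]: (3.31+1.30)/2 × 6 = 13.83
  Sum = 256.825 mcg/mL·h
Extrapolated tail: C_last / k_e = 1.30 / 0.155 = 8.387
AUC_0→∞ = 256.825 + 8.387 = 265.212 mcg/mL·h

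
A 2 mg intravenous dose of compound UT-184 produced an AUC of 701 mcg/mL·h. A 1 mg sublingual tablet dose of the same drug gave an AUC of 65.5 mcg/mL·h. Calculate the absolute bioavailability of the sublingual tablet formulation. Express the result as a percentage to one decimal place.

F = 18.7%

F = (AUC_ev / D_ev) / (AUC_iv / D_iv)
  = (65.5/1) / (701/2)
  = 65.5 / 350.5 = 0.1869
  = 18.69%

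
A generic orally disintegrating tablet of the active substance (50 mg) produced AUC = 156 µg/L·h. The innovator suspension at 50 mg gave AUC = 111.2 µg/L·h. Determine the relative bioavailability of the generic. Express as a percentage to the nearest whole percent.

F_rel = (AUC_test/D_test) / (AUC_ref/D_ref)
      = (156/50) / (111.2/50)
      = 3.12 / 2.224 = 1.4029 = 140.29%

F_rel = 140%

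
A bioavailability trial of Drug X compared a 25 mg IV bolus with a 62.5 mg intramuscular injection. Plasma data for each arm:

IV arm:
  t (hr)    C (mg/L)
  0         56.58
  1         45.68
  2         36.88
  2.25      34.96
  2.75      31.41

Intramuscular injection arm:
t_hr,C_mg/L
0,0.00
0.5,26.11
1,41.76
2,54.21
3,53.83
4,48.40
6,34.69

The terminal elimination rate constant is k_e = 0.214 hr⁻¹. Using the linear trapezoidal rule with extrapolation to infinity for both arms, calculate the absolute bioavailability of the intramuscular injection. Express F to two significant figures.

Trapezoidal AUC_0→2.75 (IV):
  [0→1]: (56.58+45.68)/2 × 1 = 51.13
  [1→2]: (45.68+36.88)/2 × 1 = 41.28
  [2→2.25]: (36.88+34.96)/2 × 0.25 = 8.98
  [2.25→2.75]: (34.96+31.41)/2 × 0.5 = 16.5925
  Sum = 117.9825 mg/L·hr
IV tail: 31.41/0.214 = 146.776; AUC_iv,0→∞ = 117.9825 + 146.776 = 264.7585 mg/L·hr
Trapezoidal AUC_0→6 (intramuscular injection):
  [0→0.5]: (0.00+26.11)/2 × 0.5 = 6.5275
  [0.5→1]: (26.11+41.76)/2 × 0.5 = 16.9675
  [1→2]: (41.76+54.21)/2 × 1 = 47.985
  [2→3]: (54.21+53.83)/2 × 1 = 54.02
  [3→4]: (53.83+48.40)/2 × 1 = 51.115
  [4→6]: (48.40+34.69)/2 × 2 = 83.09
  Sum = 259.705 mg/L·hr
intramuscular injection tail: 34.69/0.214 = 162.103; AUC_ev,0→∞ = 259.705 + 162.103 = 421.808 mg/L·hr
F = (AUC_ev/D_ev)/(AUC_iv/D_iv) = (421.808/62.5)/(264.7585/25) = 6.748928/10.59034 = 0.6373

F = 0.64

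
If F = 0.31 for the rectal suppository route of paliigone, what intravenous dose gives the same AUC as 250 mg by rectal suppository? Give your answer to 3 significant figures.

Systemic exposure from an extravascular dose = F × D_ev, so the equivalent IV dose is F × D_ev.
D_iv = F × D_ev = 0.31 × 250 = 77.5 mg

D_iv = 77.5 mg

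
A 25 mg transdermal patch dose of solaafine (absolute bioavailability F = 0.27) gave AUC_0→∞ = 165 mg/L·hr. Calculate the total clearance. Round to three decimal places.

CL = 0.041 L/hr

CL = F × Dose / AUC_0→∞
   = 0.27 × 25 / 165 = 0.0409091 L/hr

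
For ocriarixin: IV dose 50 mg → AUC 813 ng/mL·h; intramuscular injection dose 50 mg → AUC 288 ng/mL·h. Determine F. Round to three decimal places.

F = 0.354

F = (AUC_ev / D_ev) / (AUC_iv / D_iv)
  = (288/50) / (813/50)
  = 5.76 / 16.26 = 0.3542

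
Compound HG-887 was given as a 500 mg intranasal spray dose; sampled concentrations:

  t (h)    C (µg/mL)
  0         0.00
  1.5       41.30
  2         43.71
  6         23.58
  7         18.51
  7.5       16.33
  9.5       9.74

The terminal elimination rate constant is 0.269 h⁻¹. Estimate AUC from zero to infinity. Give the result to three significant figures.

AUC = 279 µg/mL·h

Trapezoidal AUC_0→9.5:
  [0→1.5]: (0.00+41.30)/2 × 1.5 = 30.975
  [1.5→2]: (41.30+43.71)/2 × 0.5 = 21.2525
  [2→6]: (43.71+23.58)/2 × 4 = 134.58
  [6→7]: (23.58+18.51)/2 × 1 = 21.045
  [7→7.5]: (18.51+16.33)/2 × 0.5 = 8.71
  [7.5→9.5]: (16.33+9.74)/2 × 2 = 26.07
  Sum = 242.6325 µg/mL·h
Extrapolated tail: C_last / k_e = 9.74 / 0.269 = 36.208
AUC_0→∞ = 242.6325 + 36.208 = 278.8405 µg/mL·h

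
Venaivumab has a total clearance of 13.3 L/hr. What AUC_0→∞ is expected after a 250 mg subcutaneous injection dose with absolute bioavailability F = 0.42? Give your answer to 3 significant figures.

AUC = 7.89 mg/L·hr

AUC_0→∞ = F × Dose / CL
        = 0.42 × 250 / 13.3 = 7.89474 mg/L·hr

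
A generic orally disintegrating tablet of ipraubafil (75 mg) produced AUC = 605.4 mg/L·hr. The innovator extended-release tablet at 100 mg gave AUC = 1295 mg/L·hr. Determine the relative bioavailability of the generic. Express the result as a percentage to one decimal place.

F_rel = (AUC_test/D_test) / (AUC_ref/D_ref)
      = (605.4/75) / (1295/100)
      = 8.072 / 12.95 = 0.6233 = 62.33%

F_rel = 62.3%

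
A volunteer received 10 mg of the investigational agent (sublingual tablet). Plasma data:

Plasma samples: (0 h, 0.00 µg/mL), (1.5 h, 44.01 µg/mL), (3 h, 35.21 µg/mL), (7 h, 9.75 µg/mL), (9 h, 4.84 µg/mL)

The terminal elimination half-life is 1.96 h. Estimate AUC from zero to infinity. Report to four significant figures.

Trapezoidal AUC_0→9:
  [0→1.5]: (0.00+44.01)/2 × 1.5 = 33.0075
  [1.5→3]: (44.01+35.21)/2 × 1.5 = 59.415
  [3→7]: (35.21+9.75)/2 × 4 = 89.92
  [7→9]: (9.75+4.84)/2 × 2 = 14.59
  Sum = 196.9325 µg/mL·h
k_e = ln2 / t½ = 0.693147 / 1.96 = 0.3536 h^-1
Extrapolated tail: C_last / k_e = 4.84 / 0.3536 = 13.688
AUC_0→∞ = 196.9325 + 13.688 = 210.6205 µg/mL·h

AUC = 210.6 µg/mL·h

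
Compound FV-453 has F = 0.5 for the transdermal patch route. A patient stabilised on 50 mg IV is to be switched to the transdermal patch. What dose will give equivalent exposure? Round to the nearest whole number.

For equal systemic exposure: F × D_ev = D_iv
D_ev = D_iv / F = 50 / 0.5 = 100 mg

D_transdermal = 100 mg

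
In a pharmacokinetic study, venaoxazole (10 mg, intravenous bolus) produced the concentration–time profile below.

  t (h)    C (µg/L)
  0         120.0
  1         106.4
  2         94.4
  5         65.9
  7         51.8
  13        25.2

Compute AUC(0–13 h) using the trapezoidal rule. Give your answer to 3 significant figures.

AUC = 803 µg/L·h

Trapezoidal AUC_0→13:
  [0→1]: (120.0+106.4)/2 × 1 = 113.2
  [1→2]: (106.4+94.4)/2 × 1 = 100.4
  [2→5]: (94.4+65.9)/2 × 3 = 240.45
  [5→7]: (65.9+51.8)/2 × 2 = 117.7
  [7→13]: (51.8+25.2)/2 × 6 = 231.0
  Sum = 802.75 µg/L·h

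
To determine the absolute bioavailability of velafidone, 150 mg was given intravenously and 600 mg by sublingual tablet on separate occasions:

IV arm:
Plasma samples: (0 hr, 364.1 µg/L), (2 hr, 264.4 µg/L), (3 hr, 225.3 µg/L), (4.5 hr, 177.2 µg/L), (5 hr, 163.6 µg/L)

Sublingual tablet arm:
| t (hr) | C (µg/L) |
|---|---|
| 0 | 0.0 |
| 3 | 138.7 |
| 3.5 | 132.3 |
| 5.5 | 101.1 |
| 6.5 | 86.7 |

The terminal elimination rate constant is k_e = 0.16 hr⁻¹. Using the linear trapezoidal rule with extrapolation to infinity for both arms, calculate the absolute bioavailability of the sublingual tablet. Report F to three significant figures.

Trapezoidal AUC_0→5 (IV):
  [0→2]: (364.1+264.4)/2 × 2 = 628.5
  [2→3]: (264.4+225.3)/2 × 1 = 244.85
  [3→4.5]: (225.3+177.2)/2 × 1.5 = 301.875
  [4.5→5]: (177.2+163.6)/2 × 0.5 = 85.2
  Sum = 1260.425 µg/L·hr
IV tail: 163.6/0.16 = 1022.500; AUC_iv,0→∞ = 1260.425 + 1022.500 = 2282.925 µg/L·hr
Trapezoidal AUC_0→6.5 (sublingual tablet):
  [0→3]: (0.0+138.7)/2 × 3 = 208.05
  [3→3.5]: (138.7+132.3)/2 × 0.5 = 67.75
  [3.5→5.5]: (132.3+101.1)/2 × 2 = 233.4
  [5.5→6.5]: (101.1+86.7)/2 × 1 = 93.9
  Sum = 603.1 µg/L·hr
sublingual tablet tail: 86.7/0.16 = 541.875; AUC_ev,0→∞ = 603.1 + 541.875 = 1144.975 µg/L·hr
F = (AUC_ev/D_ev)/(AUC_iv/D_iv) = (1144.975/600)/(2282.925/150) = 1.90829/15.2195 = 0.1254

F = 0.125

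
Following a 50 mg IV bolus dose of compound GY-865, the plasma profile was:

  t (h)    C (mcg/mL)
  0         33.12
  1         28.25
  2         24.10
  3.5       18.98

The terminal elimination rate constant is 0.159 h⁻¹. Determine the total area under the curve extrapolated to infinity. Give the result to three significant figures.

Trapezoidal AUC_0→3.5:
  [0→1]: (33.12+28.25)/2 × 1 = 30.685
  [1→2]: (28.25+24.10)/2 × 1 = 26.175
  [2→3.5]: (24.10+18.98)/2 × 1.5 = 32.31
  Sum = 89.17 mcg/mL·h
Extrapolated tail: C_last / k_e = 18.98 / 0.159 = 119.371
AUC_0→∞ = 89.17 + 119.371 = 208.541 mcg/mL·h

AUC = 209 mcg/mL·h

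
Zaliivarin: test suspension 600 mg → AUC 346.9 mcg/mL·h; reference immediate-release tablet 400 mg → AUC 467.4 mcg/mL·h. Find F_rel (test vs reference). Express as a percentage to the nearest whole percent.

F_rel = (AUC_test/D_test) / (AUC_ref/D_ref)
      = (346.9/600) / (467.4/400)
      = 0.578167 / 1.1685 = 0.4948 = 49.48%

F_rel = 49%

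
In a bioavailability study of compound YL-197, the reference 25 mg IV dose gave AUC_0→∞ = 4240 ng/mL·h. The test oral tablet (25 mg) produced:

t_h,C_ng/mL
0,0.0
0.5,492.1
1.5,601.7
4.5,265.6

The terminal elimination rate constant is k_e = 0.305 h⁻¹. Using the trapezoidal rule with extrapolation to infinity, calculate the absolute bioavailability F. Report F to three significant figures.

F = 0.670

Trapezoidal AUC_0→4.5 (oral tablet):
  [0→0.5]: (0.0+492.1)/2 × 0.5 = 123.025
  [0.5→1.5]: (492.1+601.7)/2 × 1 = 546.9
  [1.5→4.5]: (601.7+265.6)/2 × 3 = 1300.95
  Sum = 1970.875 ng/mL·h
Tail: C_last/k_e = 265.6/0.305 = 870.820
AUC_0→∞ (oral tablet) = 1970.875 + 870.820 = 2841.695 ng/mL·h
F = (AUC_ev/D_ev)/(AUC_iv/D_iv) = (2841.695/25)/(4240/25) = 113.6678/169.6 = 0.6702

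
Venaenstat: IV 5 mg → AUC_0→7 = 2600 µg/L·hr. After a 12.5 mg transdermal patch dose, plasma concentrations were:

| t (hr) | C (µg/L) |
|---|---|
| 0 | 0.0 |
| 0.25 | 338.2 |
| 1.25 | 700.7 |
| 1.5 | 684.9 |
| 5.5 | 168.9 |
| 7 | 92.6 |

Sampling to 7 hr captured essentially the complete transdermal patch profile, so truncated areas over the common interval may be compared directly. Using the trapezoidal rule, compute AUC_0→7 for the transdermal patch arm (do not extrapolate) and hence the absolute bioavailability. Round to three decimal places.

Trapezoidal AUC_0→7 (transdermal patch):
  [0→0.25]: (0.0+338.2)/2 × 0.25 = 42.275
  [0.25→1.25]: (338.2+700.7)/2 × 1 = 519.45
  [1.25→1.5]: (700.7+684.9)/2 × 0.25 = 173.2
  [1.5→5.5]: (684.9+168.9)/2 × 4 = 1707.6
  [5.5→7]: (168.9+92.6)/2 × 1.5 = 196.125
  Sum = 2638.65 µg/L·hr
F = (AUC_ev/D_ev)/(AUC_iv/D_iv) = (2638.65/12.5)/(2600/5) = 211.092/520 = 0.4059

F = 0.406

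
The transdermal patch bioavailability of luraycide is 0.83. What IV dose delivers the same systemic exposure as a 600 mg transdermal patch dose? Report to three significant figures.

D_iv = 498 mg

Systemic exposure from an extravascular dose = F × D_ev, so the equivalent IV dose is F × D_ev.
D_iv = F × D_ev = 0.83 × 600 = 498 mg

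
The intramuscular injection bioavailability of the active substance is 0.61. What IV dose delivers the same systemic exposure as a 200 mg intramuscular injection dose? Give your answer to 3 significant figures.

Systemic exposure from an extravascular dose = F × D_ev, so the equivalent IV dose is F × D_ev.
D_iv = F × D_ev = 0.61 × 200 = 122 mg

D_iv = 122 mg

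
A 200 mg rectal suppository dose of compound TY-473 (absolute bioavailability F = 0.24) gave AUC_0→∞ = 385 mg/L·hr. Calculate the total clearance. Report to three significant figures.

CL = F × Dose / AUC_0→∞
   = 0.24 × 200 / 385 = 0.124675 L/hr

CL = 0.125 L/hr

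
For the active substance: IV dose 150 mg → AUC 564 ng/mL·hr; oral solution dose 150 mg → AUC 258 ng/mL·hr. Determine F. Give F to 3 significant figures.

F = (AUC_ev / D_ev) / (AUC_iv / D_iv)
  = (258/150) / (564/150)
  = 1.72 / 3.76 = 0.4574

F = 0.457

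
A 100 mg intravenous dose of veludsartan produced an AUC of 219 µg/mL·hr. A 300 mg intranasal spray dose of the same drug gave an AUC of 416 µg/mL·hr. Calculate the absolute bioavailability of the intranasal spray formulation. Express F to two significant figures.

F = 0.63

F = (AUC_ev / D_ev) / (AUC_iv / D_iv)
  = (416/300) / (219/100)
  = 1.38667 / 2.19 = 0.6332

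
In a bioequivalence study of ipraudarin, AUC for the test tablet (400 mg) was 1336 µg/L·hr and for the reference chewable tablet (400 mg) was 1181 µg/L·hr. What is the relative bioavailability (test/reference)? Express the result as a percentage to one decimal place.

F_rel = 113.1%

F_rel = (AUC_test/D_test) / (AUC_ref/D_ref)
      = (1336/400) / (1181/400)
      = 3.34 / 2.9525 = 1.1312 = 113.12%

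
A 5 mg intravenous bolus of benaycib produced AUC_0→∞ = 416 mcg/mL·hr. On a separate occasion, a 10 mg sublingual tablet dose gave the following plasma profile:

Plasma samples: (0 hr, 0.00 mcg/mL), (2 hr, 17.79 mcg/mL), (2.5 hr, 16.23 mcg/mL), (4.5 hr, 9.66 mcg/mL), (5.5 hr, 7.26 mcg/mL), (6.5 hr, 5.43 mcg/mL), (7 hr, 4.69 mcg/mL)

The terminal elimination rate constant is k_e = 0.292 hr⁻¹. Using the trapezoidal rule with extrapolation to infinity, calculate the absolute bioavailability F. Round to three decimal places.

F = 0.103

Trapezoidal AUC_0→7 (sublingual tablet):
  [0→2]: (0.00+17.79)/2 × 2 = 17.79
  [2→2.5]: (17.79+16.23)/2 × 0.5 = 8.505
  [2.5→4.5]: (16.23+9.66)/2 × 2 = 25.89
  [4.5→5.5]: (9.66+7.26)/2 × 1 = 8.46
  [5.5→6.5]: (7.26+5.43)/2 × 1 = 6.345
  [6.5→7]: (5.43+4.69)/2 × 0.5 = 2.53
  Sum = 69.52 mcg/mL·hr
Tail: C_last/k_e = 4.69/0.292 = 16.062
AUC_0→∞ (sublingual tablet) = 69.52 + 16.062 = 85.582 mcg/mL·hr
F = (AUC_ev/D_ev)/(AUC_iv/D_iv) = (85.582/10)/(416/5) = 8.5582/83.2 = 0.1029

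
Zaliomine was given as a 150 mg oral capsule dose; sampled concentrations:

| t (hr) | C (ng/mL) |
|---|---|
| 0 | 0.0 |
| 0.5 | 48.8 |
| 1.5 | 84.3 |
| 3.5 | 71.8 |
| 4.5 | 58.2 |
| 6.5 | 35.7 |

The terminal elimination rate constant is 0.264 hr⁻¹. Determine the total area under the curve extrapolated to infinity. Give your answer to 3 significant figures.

AUC = 529 ng/mL·hr

Trapezoidal AUC_0→6.5:
  [0→0.5]: (0.0+48.8)/2 × 0.5 = 12.2
  [0.5→1.5]: (48.8+84.3)/2 × 1 = 66.55
  [1.5→3.5]: (84.3+71.8)/2 × 2 = 156.1
  [3.5→4.5]: (71.8+58.2)/2 × 1 = 65.0
  [4.5→6.5]: (58.2+35.7)/2 × 2 = 93.9
  Sum = 393.75 ng/mL·hr
Extrapolated tail: C_last / k_e = 35.7 / 0.264 = 135.227
AUC_0→∞ = 393.75 + 135.227 = 528.977 ng/mL·hr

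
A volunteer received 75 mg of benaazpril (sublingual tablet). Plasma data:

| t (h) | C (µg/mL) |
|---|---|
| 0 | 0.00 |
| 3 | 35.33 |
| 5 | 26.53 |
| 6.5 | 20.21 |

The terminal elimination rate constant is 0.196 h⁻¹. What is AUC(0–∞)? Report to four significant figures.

Trapezoidal AUC_0→6.5:
  [0→3]: (0.00+35.33)/2 × 3 = 52.995
  [3→5]: (35.33+26.53)/2 × 2 = 61.86
  [5→6.5]: (26.53+20.21)/2 × 1.5 = 35.055
  Sum = 149.91 µg/mL·h
Extrapolated tail: C_last / k_e = 20.21 / 0.196 = 103.112
AUC_0→∞ = 149.91 + 103.112 = 253.022 µg/mL·h

AUC = 253.0 µg/mL·h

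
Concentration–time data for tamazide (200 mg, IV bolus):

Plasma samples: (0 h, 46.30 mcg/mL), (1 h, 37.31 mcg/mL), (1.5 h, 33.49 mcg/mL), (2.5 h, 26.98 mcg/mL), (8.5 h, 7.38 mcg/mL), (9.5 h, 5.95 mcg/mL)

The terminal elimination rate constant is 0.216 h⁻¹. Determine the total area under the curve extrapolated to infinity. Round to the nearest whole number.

Trapezoidal AUC_0→9.5:
  [0→1]: (46.30+37.31)/2 × 1 = 41.805
  [1→1.5]: (37.31+33.49)/2 × 0.5 = 17.7
  [1.5→2.5]: (33.49+26.98)/2 × 1 = 30.235
  [2.5→8.5]: (26.98+7.38)/2 × 6 = 103.08
  [8.5→9.5]: (7.38+5.95)/2 × 1 = 6.665
  Sum = 199.485 mcg/mL·h
Extrapolated tail: C_last / k_e = 5.95 / 0.216 = 27.546
AUC_0→∞ = 199.485 + 27.546 = 227.031 mcg/mL·h

AUC = 227 mcg/mL·h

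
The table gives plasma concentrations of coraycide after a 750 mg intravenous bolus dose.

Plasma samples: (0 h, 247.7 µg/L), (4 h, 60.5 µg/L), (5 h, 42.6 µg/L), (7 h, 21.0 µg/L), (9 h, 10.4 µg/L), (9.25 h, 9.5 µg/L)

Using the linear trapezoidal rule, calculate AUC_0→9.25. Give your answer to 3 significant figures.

AUC = 765 µg/L·h

Trapezoidal AUC_0→9.25:
  [0→4]: (247.7+60.5)/2 × 4 = 616.4
  [4→5]: (60.5+42.6)/2 × 1 = 51.55
  [5→7]: (42.6+21.0)/2 × 2 = 63.6
  [7→9]: (21.0+10.4)/2 × 2 = 31.4
  [9→9.25]: (10.4+9.5)/2 × 0.25 = 2.4875
  Sum = 765.4375 µg/L·h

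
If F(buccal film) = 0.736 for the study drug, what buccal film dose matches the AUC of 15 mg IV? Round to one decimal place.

For equal systemic exposure: F × D_ev = D_iv
D_ev = D_iv / F = 15 / 0.736 = 20.3804 mg

D_buccal = 20.4 mg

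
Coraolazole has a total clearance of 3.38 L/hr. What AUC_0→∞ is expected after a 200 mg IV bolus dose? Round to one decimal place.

AUC_0→∞ = Dose_iv / CL
        = 200 / 3.38 = 59.1716 mg/L·hr

AUC = 59.2 mg/L·hr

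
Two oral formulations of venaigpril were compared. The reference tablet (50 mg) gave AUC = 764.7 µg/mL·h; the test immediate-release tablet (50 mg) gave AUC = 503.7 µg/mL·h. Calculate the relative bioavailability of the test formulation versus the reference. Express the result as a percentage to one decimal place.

F_rel = (AUC_test/D_test) / (AUC_ref/D_ref)
      = (503.7/50) / (764.7/50)
      = 10.074 / 15.294 = 0.6587 = 65.87%

F_rel = 65.9%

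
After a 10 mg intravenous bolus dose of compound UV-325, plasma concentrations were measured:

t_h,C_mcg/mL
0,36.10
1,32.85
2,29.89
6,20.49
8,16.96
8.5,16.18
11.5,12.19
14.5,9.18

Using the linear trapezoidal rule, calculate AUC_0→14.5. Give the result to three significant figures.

Trapezoidal AUC_0→14.5:
  [0→1]: (36.10+32.85)/2 × 1 = 34.475
  [1→2]: (32.85+29.89)/2 × 1 = 31.37
  [2→6]: (29.89+20.49)/2 × 4 = 100.76
  [6→8]: (20.49+16.96)/2 × 2 = 37.45
  [8→8.5]: (16.96+16.18)/2 × 0.5 = 8.285
  [8.5→11.5]: (16.18+12.19)/2 × 3 = 42.555
  [11.5→14.5]: (12.19+9.18)/2 × 3 = 32.055
  Sum = 286.95 mcg/mL·h

AUC = 287 mcg/mL·h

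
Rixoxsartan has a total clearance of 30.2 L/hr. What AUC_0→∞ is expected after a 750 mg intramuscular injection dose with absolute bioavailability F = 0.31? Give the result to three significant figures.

AUC = 7.70 mg/L·hr

AUC_0→∞ = F × Dose / CL
        = 0.31 × 750 / 30.2 = 7.69868 mg/L·hr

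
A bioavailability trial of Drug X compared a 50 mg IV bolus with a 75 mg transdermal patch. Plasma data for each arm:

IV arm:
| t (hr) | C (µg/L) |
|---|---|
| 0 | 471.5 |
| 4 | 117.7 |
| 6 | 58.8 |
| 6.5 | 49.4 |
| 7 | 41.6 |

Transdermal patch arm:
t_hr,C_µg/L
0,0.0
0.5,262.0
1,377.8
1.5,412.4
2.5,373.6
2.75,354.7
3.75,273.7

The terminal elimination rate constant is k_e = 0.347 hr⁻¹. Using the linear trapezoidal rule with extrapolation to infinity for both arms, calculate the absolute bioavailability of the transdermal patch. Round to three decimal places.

Trapezoidal AUC_0→7 (IV):
  [0→4]: (471.5+117.7)/2 × 4 = 1178.4
  [4→6]: (117.7+58.8)/2 × 2 = 176.5
  [6→6.5]: (58.8+49.4)/2 × 0.5 = 27.05
  [6.5→7]: (49.4+41.6)/2 × 0.5 = 22.75
  Sum = 1404.7 µg/L·hr
IV tail: 41.6/0.347 = 119.885; AUC_iv,0→∞ = 1404.7 + 119.885 = 1524.585 µg/L·hr
Trapezoidal AUC_0→3.75 (transdermal patch):
  [0→0.5]: (0.0+262.0)/2 × 0.5 = 65.5
  [0.5→1]: (262.0+377.8)/2 × 0.5 = 159.95
  [1→1.5]: (377.8+412.4)/2 × 0.5 = 197.55
  [1.5→2.5]: (412.4+373.6)/2 × 1 = 393.0
  [2.5→2.75]: (373.6+354.7)/2 × 0.25 = 91.0375
  [2.75→3.75]: (354.7+273.7)/2 × 1 = 314.2
  Sum = 1221.2375 µg/L·hr
transdermal patch tail: 273.7/0.347 = 788.761; AUC_ev,0→∞ = 1221.2375 + 788.761 = 2009.9985 µg/L·hr
F = (AUC_ev/D_ev)/(AUC_iv/D_iv) = (2009.9985/75)/(1524.585/50) = 26.79998/30.4917 = 0.8789

F = 0.879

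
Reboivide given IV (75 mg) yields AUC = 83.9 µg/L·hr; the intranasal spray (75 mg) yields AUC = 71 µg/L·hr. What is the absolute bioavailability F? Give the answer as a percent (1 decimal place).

F = 84.6%

F = (AUC_ev / D_ev) / (AUC_iv / D_iv)
  = (71/75) / (83.9/75)
  = 0.946667 / 1.11867 = 0.8462
  = 84.62%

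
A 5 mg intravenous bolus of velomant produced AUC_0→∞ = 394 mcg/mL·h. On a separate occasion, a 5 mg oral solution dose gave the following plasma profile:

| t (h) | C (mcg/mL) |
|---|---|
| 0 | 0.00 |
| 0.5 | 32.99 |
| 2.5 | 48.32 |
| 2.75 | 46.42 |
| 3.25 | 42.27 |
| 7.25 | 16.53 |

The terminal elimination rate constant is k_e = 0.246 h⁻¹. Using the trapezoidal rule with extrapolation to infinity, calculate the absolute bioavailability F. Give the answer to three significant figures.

F = 0.783

Trapezoidal AUC_0→7.25 (oral solution):
  [0→0.5]: (0.00+32.99)/2 × 0.5 = 8.2475
  [0.5→2.5]: (32.99+48.32)/2 × 2 = 81.31
  [2.5→2.75]: (48.32+46.42)/2 × 0.25 = 11.8425
  [2.75→3.25]: (46.42+42.27)/2 × 0.5 = 22.1725
  [3.25→7.25]: (42.27+16.53)/2 × 4 = 117.6
  Sum = 241.1725 mcg/mL·h
Tail: C_last/k_e = 16.53/0.246 = 67.195
AUC_0→∞ (oral solution) = 241.1725 + 67.195 = 308.3675 mcg/mL·h
F = (AUC_ev/D_ev)/(AUC_iv/D_iv) = (308.3675/5)/(394/5) = 61.6735/78.8 = 0.7827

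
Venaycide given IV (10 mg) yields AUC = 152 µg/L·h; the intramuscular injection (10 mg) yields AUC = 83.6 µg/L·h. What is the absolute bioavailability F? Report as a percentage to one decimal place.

F = 55.0%

F = (AUC_ev / D_ev) / (AUC_iv / D_iv)
  = (83.6/10) / (152/10)
  = 8.36 / 15.2 = 0.5500
  = 55.00%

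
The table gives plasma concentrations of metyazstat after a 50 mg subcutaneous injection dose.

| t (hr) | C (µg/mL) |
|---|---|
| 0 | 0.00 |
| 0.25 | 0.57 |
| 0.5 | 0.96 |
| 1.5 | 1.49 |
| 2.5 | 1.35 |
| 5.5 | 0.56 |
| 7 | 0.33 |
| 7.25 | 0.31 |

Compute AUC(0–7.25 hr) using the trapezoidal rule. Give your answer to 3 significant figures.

Trapezoidal AUC_0→7.25:
  [0→0.25]: (0.00+0.57)/2 × 0.25 = 0.07125
  [0.25→0.5]: (0.57+0.96)/2 × 0.25 = 0.19125
  [0.5→1.5]: (0.96+1.49)/2 × 1 = 1.225
  [1.5→2.5]: (1.49+1.35)/2 × 1 = 1.42
  [2.5→5.5]: (1.35+0.56)/2 × 3 = 2.865
  [5.5→7]: (0.56+0.33)/2 × 1.5 = 0.6675
  [7→7.25]: (0.33+0.31)/2 × 0.25 = 0.08
  Sum = 6.52 µg/mL·hr

AUC = 6.52 µg/mL·hr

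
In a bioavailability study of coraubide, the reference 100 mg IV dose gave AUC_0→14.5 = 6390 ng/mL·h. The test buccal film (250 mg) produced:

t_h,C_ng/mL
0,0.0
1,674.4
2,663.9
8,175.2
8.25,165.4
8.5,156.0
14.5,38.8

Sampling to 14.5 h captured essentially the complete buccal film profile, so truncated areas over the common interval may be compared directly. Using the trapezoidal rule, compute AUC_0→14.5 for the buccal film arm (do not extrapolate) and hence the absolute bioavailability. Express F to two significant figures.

F = 0.26

Trapezoidal AUC_0→14.5 (buccal film):
  [0→1]: (0.0+674.4)/2 × 1 = 337.2
  [1→2]: (674.4+663.9)/2 × 1 = 669.15
  [2→8]: (663.9+175.2)/2 × 6 = 2517.3
  [8→8.25]: (175.2+165.4)/2 × 0.25 = 42.575
  [8.25→8.5]: (165.4+156.0)/2 × 0.25 = 40.175
  [8.5→14.5]: (156.0+38.8)/2 × 6 = 584.4
  Sum = 4190.8 ng/mL·h
F = (AUC_ev/D_ev)/(AUC_iv/D_iv) = (4190.8/250)/(6390/100) = 16.7632/63.9 = 0.2623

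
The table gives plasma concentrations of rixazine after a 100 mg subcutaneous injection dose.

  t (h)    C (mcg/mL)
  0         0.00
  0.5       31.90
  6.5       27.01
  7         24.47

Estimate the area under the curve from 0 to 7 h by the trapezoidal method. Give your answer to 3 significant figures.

Trapezoidal AUC_0→7:
  [0→0.5]: (0.00+31.90)/2 × 0.5 = 7.975
  [0.5→6.5]: (31.90+27.01)/2 × 6 = 176.73
  [6.5→7]: (27.01+24.47)/2 × 0.5 = 12.87
  Sum = 197.575 mcg/mL·h

AUC = 198 mcg/mL·h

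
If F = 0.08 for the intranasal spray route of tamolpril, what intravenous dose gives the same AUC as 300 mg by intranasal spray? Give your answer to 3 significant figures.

Systemic exposure from an extravascular dose = F × D_ev, so the equivalent IV dose is F × D_ev.
D_iv = F × D_ev = 0.08 × 300 = 24 mg

D_iv = 24.0 mg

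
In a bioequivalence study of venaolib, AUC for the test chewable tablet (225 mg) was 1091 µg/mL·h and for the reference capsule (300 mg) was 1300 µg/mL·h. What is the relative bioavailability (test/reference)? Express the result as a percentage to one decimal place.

F_rel = 111.9%

F_rel = (AUC_test/D_test) / (AUC_ref/D_ref)
      = (1091/225) / (1300/300)
      = 4.84889 / 4.33333 = 1.1190 = 111.90%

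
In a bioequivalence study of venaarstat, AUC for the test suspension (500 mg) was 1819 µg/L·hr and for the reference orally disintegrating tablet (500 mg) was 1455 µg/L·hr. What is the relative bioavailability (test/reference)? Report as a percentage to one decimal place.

F_rel = 125.0%

F_rel = (AUC_test/D_test) / (AUC_ref/D_ref)
      = (1819/500) / (1455/500)
      = 3.638 / 2.91 = 1.2502 = 125.02%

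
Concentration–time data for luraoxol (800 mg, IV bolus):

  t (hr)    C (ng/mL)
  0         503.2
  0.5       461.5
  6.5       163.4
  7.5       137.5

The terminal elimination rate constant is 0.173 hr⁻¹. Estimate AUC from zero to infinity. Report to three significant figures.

AUC = 3060 ng/mL·hr

Trapezoidal AUC_0→7.5:
  [0→0.5]: (503.2+461.5)/2 × 0.5 = 241.175
  [0.5→6.5]: (461.5+163.4)/2 × 6 = 1874.7
  [6.5→7.5]: (163.4+137.5)/2 × 1 = 150.45
  Sum = 2266.325 ng/mL·hr
Extrapolated tail: C_last / k_e = 137.5 / 0.173 = 794.798
AUC_0→∞ = 2266.325 + 794.798 = 3061.123 ng/mL·hr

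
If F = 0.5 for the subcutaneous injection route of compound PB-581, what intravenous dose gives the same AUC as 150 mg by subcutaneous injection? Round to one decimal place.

D_iv = 75.0 mg

Systemic exposure from an extravascular dose = F × D_ev, so the equivalent IV dose is F × D_ev.
D_iv = F × D_ev = 0.5 × 150 = 75 mg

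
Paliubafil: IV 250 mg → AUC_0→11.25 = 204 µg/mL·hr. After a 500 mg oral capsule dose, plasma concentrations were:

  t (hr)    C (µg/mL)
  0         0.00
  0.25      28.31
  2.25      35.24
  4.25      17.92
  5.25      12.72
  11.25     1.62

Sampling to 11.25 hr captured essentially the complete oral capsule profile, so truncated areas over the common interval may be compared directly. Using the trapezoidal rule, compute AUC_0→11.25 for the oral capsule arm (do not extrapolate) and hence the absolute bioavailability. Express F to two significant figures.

F = 0.44

Trapezoidal AUC_0→11.25 (oral capsule):
  [0→0.25]: (0.00+28.31)/2 × 0.25 = 3.53875
  [0.25→2.25]: (28.31+35.24)/2 × 2 = 63.55
  [2.25→4.25]: (35.24+17.92)/2 × 2 = 53.16
  [4.25→5.25]: (17.92+12.72)/2 × 1 = 15.32
  [5.25→11.25]: (12.72+1.62)/2 × 6 = 43.02
  Sum = 178.58875 µg/mL·hr
F = (AUC_ev/D_ev)/(AUC_iv/D_iv) = (178.58875/500)/(204/250) = 0.3571775/0.816 = 0.4377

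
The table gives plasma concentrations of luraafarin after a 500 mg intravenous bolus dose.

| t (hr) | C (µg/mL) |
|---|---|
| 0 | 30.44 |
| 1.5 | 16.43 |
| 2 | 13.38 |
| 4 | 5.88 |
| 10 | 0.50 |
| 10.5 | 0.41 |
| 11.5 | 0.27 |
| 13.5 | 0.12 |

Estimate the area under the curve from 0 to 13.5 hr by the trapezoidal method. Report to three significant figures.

AUC = 82.0 µg/mL·hr

Trapezoidal AUC_0→13.5:
  [0→1.5]: (30.44+16.43)/2 × 1.5 = 35.1525
  [1.5→2]: (16.43+13.38)/2 × 0.5 = 7.4525
  [2→4]: (13.38+5.88)/2 × 2 = 19.26
  [4→10]: (5.88+0.50)/2 × 6 = 19.14
  [10→10.5]: (0.50+0.41)/2 × 0.5 = 0.2275
  [10.5→11.5]: (0.41+0.27)/2 × 1 = 0.34
  [11.5→13.5]: (0.27+0.12)/2 × 2 = 0.39
  Sum = 81.9625 µg/mL·hr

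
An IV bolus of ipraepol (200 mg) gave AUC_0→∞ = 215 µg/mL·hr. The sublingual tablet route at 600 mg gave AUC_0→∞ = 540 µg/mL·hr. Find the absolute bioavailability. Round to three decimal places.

F = (AUC_ev / D_ev) / (AUC_iv / D_iv)
  = (540/600) / (215/200)
  = 0.9 / 1.075 = 0.8372

F = 0.837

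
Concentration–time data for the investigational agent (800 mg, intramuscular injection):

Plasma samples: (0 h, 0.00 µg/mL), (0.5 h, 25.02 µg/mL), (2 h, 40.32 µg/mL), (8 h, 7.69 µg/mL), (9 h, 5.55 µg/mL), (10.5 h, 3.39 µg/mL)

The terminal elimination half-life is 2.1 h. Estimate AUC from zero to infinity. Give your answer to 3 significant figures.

AUC = 223 µg/mL·h

Trapezoidal AUC_0→10.5:
  [0→0.5]: (0.00+25.02)/2 × 0.5 = 6.255
  [0.5→2]: (25.02+40.32)/2 × 1.5 = 49.005
  [2→8]: (40.32+7.69)/2 × 6 = 144.03
  [8→9]: (7.69+5.55)/2 × 1 = 6.62
  [9→10.5]: (5.55+3.39)/2 × 1.5 = 6.705
  Sum = 212.615 µg/mL·h
k_e = ln2 / t½ = 0.693147 / 2.1 = 0.3301 h^-1
Extrapolated tail: C_last / k_e = 3.39 / 0.3301 = 10.270
AUC_0→∞ = 212.615 + 10.270 = 222.885 µg/mL·h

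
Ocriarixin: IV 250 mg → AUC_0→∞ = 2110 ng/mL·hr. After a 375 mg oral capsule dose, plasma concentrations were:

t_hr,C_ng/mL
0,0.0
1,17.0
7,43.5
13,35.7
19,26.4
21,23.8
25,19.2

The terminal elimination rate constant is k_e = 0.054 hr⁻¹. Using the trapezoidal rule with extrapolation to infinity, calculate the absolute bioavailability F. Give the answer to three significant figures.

Trapezoidal AUC_0→25 (oral capsule):
  [0→1]: (0.0+17.0)/2 × 1 = 8.5
  [1→7]: (17.0+43.5)/2 × 6 = 181.5
  [7→13]: (43.5+35.7)/2 × 6 = 237.6
  [13→19]: (35.7+26.4)/2 × 6 = 186.3
  [19→21]: (26.4+23.8)/2 × 2 = 50.2
  [21→25]: (23.8+19.2)/2 × 4 = 86.0
  Sum = 750.1 ng/mL·hr
Tail: C_last/k_e = 19.2/0.054 = 355.556
AUC_0→∞ (oral capsule) = 750.1 + 355.556 = 1105.656 ng/mL·hr
F = (AUC_ev/D_ev)/(AUC_iv/D_iv) = (1105.656/375)/(2110/250) = 2.948416/8.44 = 0.3493

F = 0.349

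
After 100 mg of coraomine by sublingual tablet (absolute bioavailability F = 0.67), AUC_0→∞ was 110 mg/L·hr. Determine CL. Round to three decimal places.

CL = 0.609 L/hr

CL = F × Dose / AUC_0→∞
   = 0.67 × 100 / 110 = 0.609091 L/hr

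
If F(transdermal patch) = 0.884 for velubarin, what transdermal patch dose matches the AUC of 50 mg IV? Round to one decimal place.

For equal systemic exposure: F × D_ev = D_iv
D_ev = D_iv / F = 50 / 0.884 = 56.5611 mg

D_transdermal = 56.6 mg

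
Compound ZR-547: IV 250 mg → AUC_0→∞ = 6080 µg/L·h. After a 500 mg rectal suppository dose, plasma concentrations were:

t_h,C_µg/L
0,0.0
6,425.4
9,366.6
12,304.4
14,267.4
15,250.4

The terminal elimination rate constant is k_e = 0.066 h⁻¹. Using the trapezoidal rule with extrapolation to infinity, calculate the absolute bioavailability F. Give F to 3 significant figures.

F = 0.666

Trapezoidal AUC_0→15 (rectal suppository):
  [0→6]: (0.0+425.4)/2 × 6 = 1276.2
  [6→9]: (425.4+366.6)/2 × 3 = 1188.0
  [9→12]: (366.6+304.4)/2 × 3 = 1006.5
  [12→14]: (304.4+267.4)/2 × 2 = 571.8
  [14→15]: (267.4+250.4)/2 × 1 = 258.9
  Sum = 4301.4 µg/L·h
Tail: C_last/k_e = 250.4/0.066 = 3793.939
AUC_0→∞ (rectal suppository) = 4301.4 + 3793.939 = 8095.339 µg/L·h
F = (AUC_ev/D_ev)/(AUC_iv/D_iv) = (8095.339/500)/(6080/250) = 16.190678/24.32 = 0.6657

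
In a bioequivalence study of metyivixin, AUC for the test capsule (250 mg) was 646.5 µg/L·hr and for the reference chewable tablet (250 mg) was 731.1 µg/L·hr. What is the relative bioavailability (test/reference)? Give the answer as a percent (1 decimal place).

F_rel = (AUC_test/D_test) / (AUC_ref/D_ref)
      = (646.5/250) / (731.1/250)
      = 2.586 / 2.9244 = 0.8843 = 88.43%

F_rel = 88.4%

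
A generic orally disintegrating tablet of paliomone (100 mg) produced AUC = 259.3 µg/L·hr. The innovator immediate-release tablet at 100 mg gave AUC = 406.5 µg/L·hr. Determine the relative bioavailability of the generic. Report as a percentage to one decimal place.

F_rel = 63.8%

F_rel = (AUC_test/D_test) / (AUC_ref/D_ref)
      = (259.3/100) / (406.5/100)
      = 2.593 / 4.065 = 0.6379 = 63.79%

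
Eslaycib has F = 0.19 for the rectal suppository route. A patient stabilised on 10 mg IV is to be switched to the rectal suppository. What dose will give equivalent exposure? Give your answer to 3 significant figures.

D_rectal = 52.6 mg

For equal systemic exposure: F × D_ev = D_iv
D_ev = D_iv / F = 10 / 0.19 = 52.6316 mg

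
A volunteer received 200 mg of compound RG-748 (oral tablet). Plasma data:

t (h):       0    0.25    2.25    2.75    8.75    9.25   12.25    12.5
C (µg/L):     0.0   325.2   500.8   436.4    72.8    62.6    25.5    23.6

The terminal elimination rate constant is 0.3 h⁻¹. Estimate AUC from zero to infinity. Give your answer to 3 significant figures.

AUC = 2880 µg/L·h

Trapezoidal AUC_0→12.5:
  [0→0.25]: (0.0+325.2)/2 × 0.25 = 40.65
  [0.25→2.25]: (325.2+500.8)/2 × 2 = 826.0
  [2.25→2.75]: (500.8+436.4)/2 × 0.5 = 234.3
  [2.75→8.75]: (436.4+72.8)/2 × 6 = 1527.6
  [8.75→9.25]: (72.8+62.6)/2 × 0.5 = 33.85
  [9.25→12.25]: (62.6+25.5)/2 × 3 = 132.15
  [12.25→12.5]: (25.5+23.6)/2 × 0.25 = 6.1375
  Sum = 2800.6875 µg/L·h
Extrapolated tail: C_last / k_e = 23.6 / 0.3 = 78.667
AUC_0→∞ = 2800.6875 + 78.667 = 2879.3545 µg/L·h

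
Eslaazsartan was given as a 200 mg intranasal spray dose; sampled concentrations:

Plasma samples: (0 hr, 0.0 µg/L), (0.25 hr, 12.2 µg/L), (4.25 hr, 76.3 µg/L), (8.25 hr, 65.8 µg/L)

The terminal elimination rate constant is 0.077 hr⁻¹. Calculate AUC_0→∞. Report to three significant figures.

AUC = 1320 µg/L·hr

Trapezoidal AUC_0→8.25:
  [0→0.25]: (0.0+12.2)/2 × 0.25 = 1.525
  [0.25→4.25]: (12.2+76.3)/2 × 4 = 177.0
  [4.25→8.25]: (76.3+65.8)/2 × 4 = 284.2
  Sum = 462.725 µg/L·hr
Extrapolated tail: C_last / k_e = 65.8 / 0.077 = 854.545
AUC_0→∞ = 462.725 + 854.545 = 1317.27 µg/L·hr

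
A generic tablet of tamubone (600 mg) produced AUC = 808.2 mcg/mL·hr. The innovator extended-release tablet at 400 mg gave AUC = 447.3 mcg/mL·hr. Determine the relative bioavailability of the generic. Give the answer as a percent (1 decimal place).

F_rel = 120.5%

F_rel = (AUC_test/D_test) / (AUC_ref/D_ref)
      = (808.2/600) / (447.3/400)
      = 1.347 / 1.11825 = 1.2046 = 120.46%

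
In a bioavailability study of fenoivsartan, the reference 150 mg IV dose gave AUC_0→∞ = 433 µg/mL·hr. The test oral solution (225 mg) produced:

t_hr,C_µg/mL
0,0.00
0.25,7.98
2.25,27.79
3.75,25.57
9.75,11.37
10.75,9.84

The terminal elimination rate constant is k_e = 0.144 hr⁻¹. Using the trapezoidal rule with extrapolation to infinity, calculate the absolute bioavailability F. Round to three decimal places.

Trapezoidal AUC_0→10.75 (oral solution):
  [0→0.25]: (0.00+7.98)/2 × 0.25 = 0.9975
  [0.25→2.25]: (7.98+27.79)/2 × 2 = 35.77
  [2.25→3.75]: (27.79+25.57)/2 × 1.5 = 40.02
  [3.75→9.75]: (25.57+11.37)/2 × 6 = 110.82
  [9.75→10.75]: (11.37+9.84)/2 × 1 = 10.605
  Sum = 198.2125 µg/mL·hr
Tail: C_last/k_e = 9.84/0.144 = 68.333
AUC_0→∞ (oral solution) = 198.2125 + 68.333 = 266.5455 µg/mL·hr
F = (AUC_ev/D_ev)/(AUC_iv/D_iv) = (266.5455/225)/(433/150) = 1.18465/2.88667 = 0.4104

F = 0.410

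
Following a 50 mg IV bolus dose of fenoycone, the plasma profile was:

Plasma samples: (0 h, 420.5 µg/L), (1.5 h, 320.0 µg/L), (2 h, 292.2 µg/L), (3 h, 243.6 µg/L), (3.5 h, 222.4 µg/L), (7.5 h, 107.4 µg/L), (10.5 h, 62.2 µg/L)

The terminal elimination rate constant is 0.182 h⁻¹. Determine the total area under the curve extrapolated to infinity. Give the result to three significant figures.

AUC = 2350 µg/L·h

Trapezoidal AUC_0→10.5:
  [0→1.5]: (420.5+320.0)/2 × 1.5 = 555.375
  [1.5→2]: (320.0+292.2)/2 × 0.5 = 153.05
  [2→3]: (292.2+243.6)/2 × 1 = 267.9
  [3→3.5]: (243.6+222.4)/2 × 0.5 = 116.5
  [3.5→7.5]: (222.4+107.4)/2 × 4 = 659.6
  [7.5→10.5]: (107.4+62.2)/2 × 3 = 254.4
  Sum = 2006.825 µg/L·h
Extrapolated tail: C_last / k_e = 62.2 / 0.182 = 341.758
AUC_0→∞ = 2006.825 + 341.758 = 2348.583 µg/L·h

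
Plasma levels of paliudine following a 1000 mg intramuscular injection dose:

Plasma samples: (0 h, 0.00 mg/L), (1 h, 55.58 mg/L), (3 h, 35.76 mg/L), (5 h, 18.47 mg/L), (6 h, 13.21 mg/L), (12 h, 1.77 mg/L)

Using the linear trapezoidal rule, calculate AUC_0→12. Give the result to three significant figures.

AUC = 234 mg/L·h

Trapezoidal AUC_0→12:
  [0→1]: (0.00+55.58)/2 × 1 = 27.79
  [1→3]: (55.58+35.76)/2 × 2 = 91.34
  [3→5]: (35.76+18.47)/2 × 2 = 54.23
  [5→6]: (18.47+13.21)/2 × 1 = 15.84
  [6→12]: (13.21+1.77)/2 × 6 = 44.94
  Sum = 234.14 mg/L·h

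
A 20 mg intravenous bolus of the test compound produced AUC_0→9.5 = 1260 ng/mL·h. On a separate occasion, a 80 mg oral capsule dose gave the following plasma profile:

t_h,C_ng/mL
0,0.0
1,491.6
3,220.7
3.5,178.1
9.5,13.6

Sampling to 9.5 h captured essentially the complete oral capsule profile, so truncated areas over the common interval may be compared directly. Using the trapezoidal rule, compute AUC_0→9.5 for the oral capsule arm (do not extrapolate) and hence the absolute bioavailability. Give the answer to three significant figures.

F = 0.324

Trapezoidal AUC_0→9.5 (oral capsule):
  [0→1]: (0.0+491.6)/2 × 1 = 245.8
  [1→3]: (491.6+220.7)/2 × 2 = 712.3
  [3→3.5]: (220.7+178.1)/2 × 0.5 = 99.7
  [3.5→9.5]: (178.1+13.6)/2 × 6 = 575.1
  Sum = 1632.9 ng/mL·h
F = (AUC_ev/D_ev)/(AUC_iv/D_iv) = (1632.9/80)/(1260/20) = 20.41125/63 = 0.3240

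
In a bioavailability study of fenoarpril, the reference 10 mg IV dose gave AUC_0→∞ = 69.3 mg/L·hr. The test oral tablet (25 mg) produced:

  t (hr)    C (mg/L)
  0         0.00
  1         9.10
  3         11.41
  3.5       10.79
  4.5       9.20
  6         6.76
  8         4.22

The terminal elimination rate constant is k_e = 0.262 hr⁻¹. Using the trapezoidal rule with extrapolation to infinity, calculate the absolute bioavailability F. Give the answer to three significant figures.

Trapezoidal AUC_0→8 (oral tablet):
  [0→1]: (0.00+9.10)/2 × 1 = 4.55
  [1→3]: (9.10+11.41)/2 × 2 = 20.51
  [3→3.5]: (11.41+10.79)/2 × 0.5 = 5.55
  [3.5→4.5]: (10.79+9.20)/2 × 1 = 9.995
  [4.5→6]: (9.20+6.76)/2 × 1.5 = 11.97
  [6→8]: (6.76+4.22)/2 × 2 = 10.98
  Sum = 63.555 mg/L·hr
Tail: C_last/k_e = 4.22/0.262 = 16.107
AUC_0→∞ (oral tablet) = 63.555 + 16.107 = 79.662 mg/L·hr
F = (AUC_ev/D_ev)/(AUC_iv/D_iv) = (79.662/25)/(69.3/10) = 3.18648/6.93 = 0.4598

F = 0.460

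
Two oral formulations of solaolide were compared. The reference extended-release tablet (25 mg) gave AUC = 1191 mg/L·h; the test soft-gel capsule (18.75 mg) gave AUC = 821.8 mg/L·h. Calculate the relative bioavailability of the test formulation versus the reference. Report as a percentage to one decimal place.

F_rel = 92.0%

F_rel = (AUC_test/D_test) / (AUC_ref/D_ref)
      = (821.8/18.75) / (1191/25)
      = 43.8293 / 47.64 = 0.9200 = 92.00%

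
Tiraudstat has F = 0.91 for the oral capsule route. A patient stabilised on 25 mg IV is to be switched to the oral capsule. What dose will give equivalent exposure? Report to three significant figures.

For equal systemic exposure: F × D_ev = D_iv
D_ev = D_iv / F = 25 / 0.91 = 27.4725 mg

D_oral = 27.5 mg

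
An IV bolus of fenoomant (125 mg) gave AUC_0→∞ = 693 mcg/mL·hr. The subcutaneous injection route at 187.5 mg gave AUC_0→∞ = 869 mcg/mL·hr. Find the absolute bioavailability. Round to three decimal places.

F = (AUC_ev / D_ev) / (AUC_iv / D_iv)
  = (869/187.5) / (693/125)
  = 4.63467 / 5.544 = 0.8360

F = 0.836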